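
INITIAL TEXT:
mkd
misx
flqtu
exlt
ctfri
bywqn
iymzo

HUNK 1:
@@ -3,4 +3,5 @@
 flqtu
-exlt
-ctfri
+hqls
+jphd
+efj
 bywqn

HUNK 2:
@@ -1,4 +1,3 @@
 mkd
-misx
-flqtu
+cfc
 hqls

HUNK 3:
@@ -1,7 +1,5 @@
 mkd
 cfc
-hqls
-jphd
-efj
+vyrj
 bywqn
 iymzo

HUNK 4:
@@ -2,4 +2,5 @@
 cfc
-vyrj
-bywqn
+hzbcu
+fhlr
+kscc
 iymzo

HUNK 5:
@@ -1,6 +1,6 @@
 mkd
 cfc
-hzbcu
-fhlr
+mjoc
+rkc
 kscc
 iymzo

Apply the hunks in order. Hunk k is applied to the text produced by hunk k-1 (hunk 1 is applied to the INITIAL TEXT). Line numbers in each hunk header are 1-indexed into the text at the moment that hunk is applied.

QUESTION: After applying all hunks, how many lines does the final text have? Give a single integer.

Answer: 6

Derivation:
Hunk 1: at line 3 remove [exlt,ctfri] add [hqls,jphd,efj] -> 8 lines: mkd misx flqtu hqls jphd efj bywqn iymzo
Hunk 2: at line 1 remove [misx,flqtu] add [cfc] -> 7 lines: mkd cfc hqls jphd efj bywqn iymzo
Hunk 3: at line 1 remove [hqls,jphd,efj] add [vyrj] -> 5 lines: mkd cfc vyrj bywqn iymzo
Hunk 4: at line 2 remove [vyrj,bywqn] add [hzbcu,fhlr,kscc] -> 6 lines: mkd cfc hzbcu fhlr kscc iymzo
Hunk 5: at line 1 remove [hzbcu,fhlr] add [mjoc,rkc] -> 6 lines: mkd cfc mjoc rkc kscc iymzo
Final line count: 6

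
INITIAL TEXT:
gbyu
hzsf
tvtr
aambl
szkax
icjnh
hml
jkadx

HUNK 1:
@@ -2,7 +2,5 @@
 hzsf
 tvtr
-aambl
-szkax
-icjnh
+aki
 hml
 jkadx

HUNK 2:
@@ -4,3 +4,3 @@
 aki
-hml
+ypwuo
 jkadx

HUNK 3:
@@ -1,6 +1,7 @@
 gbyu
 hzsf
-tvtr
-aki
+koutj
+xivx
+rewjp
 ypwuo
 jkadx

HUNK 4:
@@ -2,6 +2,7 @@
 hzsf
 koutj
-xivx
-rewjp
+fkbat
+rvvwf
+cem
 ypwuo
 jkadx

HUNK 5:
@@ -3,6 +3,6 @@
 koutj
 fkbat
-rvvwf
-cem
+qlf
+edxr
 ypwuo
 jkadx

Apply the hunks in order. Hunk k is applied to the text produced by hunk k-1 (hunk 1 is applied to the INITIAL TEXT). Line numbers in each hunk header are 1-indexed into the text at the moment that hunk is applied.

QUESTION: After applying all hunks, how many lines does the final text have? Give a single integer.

Answer: 8

Derivation:
Hunk 1: at line 2 remove [aambl,szkax,icjnh] add [aki] -> 6 lines: gbyu hzsf tvtr aki hml jkadx
Hunk 2: at line 4 remove [hml] add [ypwuo] -> 6 lines: gbyu hzsf tvtr aki ypwuo jkadx
Hunk 3: at line 1 remove [tvtr,aki] add [koutj,xivx,rewjp] -> 7 lines: gbyu hzsf koutj xivx rewjp ypwuo jkadx
Hunk 4: at line 2 remove [xivx,rewjp] add [fkbat,rvvwf,cem] -> 8 lines: gbyu hzsf koutj fkbat rvvwf cem ypwuo jkadx
Hunk 5: at line 3 remove [rvvwf,cem] add [qlf,edxr] -> 8 lines: gbyu hzsf koutj fkbat qlf edxr ypwuo jkadx
Final line count: 8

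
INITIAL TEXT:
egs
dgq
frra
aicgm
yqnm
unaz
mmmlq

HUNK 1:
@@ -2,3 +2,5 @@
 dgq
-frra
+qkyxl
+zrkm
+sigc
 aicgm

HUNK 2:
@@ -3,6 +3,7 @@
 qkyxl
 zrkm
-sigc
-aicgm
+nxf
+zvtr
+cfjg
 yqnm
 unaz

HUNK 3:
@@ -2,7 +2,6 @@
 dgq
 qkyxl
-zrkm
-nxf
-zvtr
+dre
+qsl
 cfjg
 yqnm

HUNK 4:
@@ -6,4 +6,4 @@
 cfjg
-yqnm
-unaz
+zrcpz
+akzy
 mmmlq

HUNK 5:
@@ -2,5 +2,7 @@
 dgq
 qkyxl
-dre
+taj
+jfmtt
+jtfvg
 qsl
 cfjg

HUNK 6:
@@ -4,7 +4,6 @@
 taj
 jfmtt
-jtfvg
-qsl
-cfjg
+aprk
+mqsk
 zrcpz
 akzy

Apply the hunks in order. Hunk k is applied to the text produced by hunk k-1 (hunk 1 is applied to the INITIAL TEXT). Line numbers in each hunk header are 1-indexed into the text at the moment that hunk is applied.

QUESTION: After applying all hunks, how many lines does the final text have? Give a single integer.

Hunk 1: at line 2 remove [frra] add [qkyxl,zrkm,sigc] -> 9 lines: egs dgq qkyxl zrkm sigc aicgm yqnm unaz mmmlq
Hunk 2: at line 3 remove [sigc,aicgm] add [nxf,zvtr,cfjg] -> 10 lines: egs dgq qkyxl zrkm nxf zvtr cfjg yqnm unaz mmmlq
Hunk 3: at line 2 remove [zrkm,nxf,zvtr] add [dre,qsl] -> 9 lines: egs dgq qkyxl dre qsl cfjg yqnm unaz mmmlq
Hunk 4: at line 6 remove [yqnm,unaz] add [zrcpz,akzy] -> 9 lines: egs dgq qkyxl dre qsl cfjg zrcpz akzy mmmlq
Hunk 5: at line 2 remove [dre] add [taj,jfmtt,jtfvg] -> 11 lines: egs dgq qkyxl taj jfmtt jtfvg qsl cfjg zrcpz akzy mmmlq
Hunk 6: at line 4 remove [jtfvg,qsl,cfjg] add [aprk,mqsk] -> 10 lines: egs dgq qkyxl taj jfmtt aprk mqsk zrcpz akzy mmmlq
Final line count: 10

Answer: 10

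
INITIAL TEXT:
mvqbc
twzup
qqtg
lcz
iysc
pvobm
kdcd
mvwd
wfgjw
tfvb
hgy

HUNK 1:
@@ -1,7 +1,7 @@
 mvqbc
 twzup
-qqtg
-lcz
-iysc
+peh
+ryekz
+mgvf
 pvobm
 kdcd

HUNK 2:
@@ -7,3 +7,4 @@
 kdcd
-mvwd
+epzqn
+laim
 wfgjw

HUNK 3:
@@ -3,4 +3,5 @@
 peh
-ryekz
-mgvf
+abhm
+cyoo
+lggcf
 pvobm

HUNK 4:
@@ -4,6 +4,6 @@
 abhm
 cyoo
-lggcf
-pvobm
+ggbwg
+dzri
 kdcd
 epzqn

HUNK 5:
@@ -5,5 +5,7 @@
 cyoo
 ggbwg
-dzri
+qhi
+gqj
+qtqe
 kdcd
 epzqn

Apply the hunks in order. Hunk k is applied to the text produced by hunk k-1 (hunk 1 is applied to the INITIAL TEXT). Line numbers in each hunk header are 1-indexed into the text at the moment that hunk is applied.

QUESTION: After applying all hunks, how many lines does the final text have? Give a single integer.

Hunk 1: at line 1 remove [qqtg,lcz,iysc] add [peh,ryekz,mgvf] -> 11 lines: mvqbc twzup peh ryekz mgvf pvobm kdcd mvwd wfgjw tfvb hgy
Hunk 2: at line 7 remove [mvwd] add [epzqn,laim] -> 12 lines: mvqbc twzup peh ryekz mgvf pvobm kdcd epzqn laim wfgjw tfvb hgy
Hunk 3: at line 3 remove [ryekz,mgvf] add [abhm,cyoo,lggcf] -> 13 lines: mvqbc twzup peh abhm cyoo lggcf pvobm kdcd epzqn laim wfgjw tfvb hgy
Hunk 4: at line 4 remove [lggcf,pvobm] add [ggbwg,dzri] -> 13 lines: mvqbc twzup peh abhm cyoo ggbwg dzri kdcd epzqn laim wfgjw tfvb hgy
Hunk 5: at line 5 remove [dzri] add [qhi,gqj,qtqe] -> 15 lines: mvqbc twzup peh abhm cyoo ggbwg qhi gqj qtqe kdcd epzqn laim wfgjw tfvb hgy
Final line count: 15

Answer: 15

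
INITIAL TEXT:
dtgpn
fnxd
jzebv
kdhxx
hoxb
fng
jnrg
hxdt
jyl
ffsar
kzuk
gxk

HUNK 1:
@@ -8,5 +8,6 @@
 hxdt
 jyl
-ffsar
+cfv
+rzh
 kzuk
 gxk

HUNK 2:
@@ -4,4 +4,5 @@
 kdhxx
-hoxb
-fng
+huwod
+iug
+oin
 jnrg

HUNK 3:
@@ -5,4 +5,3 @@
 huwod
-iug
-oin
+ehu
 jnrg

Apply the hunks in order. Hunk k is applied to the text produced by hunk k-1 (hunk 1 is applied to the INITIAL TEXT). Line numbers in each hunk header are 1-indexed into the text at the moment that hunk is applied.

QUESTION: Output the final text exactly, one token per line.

Answer: dtgpn
fnxd
jzebv
kdhxx
huwod
ehu
jnrg
hxdt
jyl
cfv
rzh
kzuk
gxk

Derivation:
Hunk 1: at line 8 remove [ffsar] add [cfv,rzh] -> 13 lines: dtgpn fnxd jzebv kdhxx hoxb fng jnrg hxdt jyl cfv rzh kzuk gxk
Hunk 2: at line 4 remove [hoxb,fng] add [huwod,iug,oin] -> 14 lines: dtgpn fnxd jzebv kdhxx huwod iug oin jnrg hxdt jyl cfv rzh kzuk gxk
Hunk 3: at line 5 remove [iug,oin] add [ehu] -> 13 lines: dtgpn fnxd jzebv kdhxx huwod ehu jnrg hxdt jyl cfv rzh kzuk gxk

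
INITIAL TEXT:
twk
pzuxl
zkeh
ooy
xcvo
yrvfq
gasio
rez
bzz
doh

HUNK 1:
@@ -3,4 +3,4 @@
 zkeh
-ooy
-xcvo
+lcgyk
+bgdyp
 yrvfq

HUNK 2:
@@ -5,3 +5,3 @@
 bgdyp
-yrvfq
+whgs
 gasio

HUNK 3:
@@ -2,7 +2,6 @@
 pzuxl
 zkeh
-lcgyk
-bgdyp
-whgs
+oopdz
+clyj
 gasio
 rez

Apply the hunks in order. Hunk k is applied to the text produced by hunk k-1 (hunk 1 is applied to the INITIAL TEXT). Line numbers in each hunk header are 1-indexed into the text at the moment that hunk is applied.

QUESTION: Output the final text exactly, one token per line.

Answer: twk
pzuxl
zkeh
oopdz
clyj
gasio
rez
bzz
doh

Derivation:
Hunk 1: at line 3 remove [ooy,xcvo] add [lcgyk,bgdyp] -> 10 lines: twk pzuxl zkeh lcgyk bgdyp yrvfq gasio rez bzz doh
Hunk 2: at line 5 remove [yrvfq] add [whgs] -> 10 lines: twk pzuxl zkeh lcgyk bgdyp whgs gasio rez bzz doh
Hunk 3: at line 2 remove [lcgyk,bgdyp,whgs] add [oopdz,clyj] -> 9 lines: twk pzuxl zkeh oopdz clyj gasio rez bzz doh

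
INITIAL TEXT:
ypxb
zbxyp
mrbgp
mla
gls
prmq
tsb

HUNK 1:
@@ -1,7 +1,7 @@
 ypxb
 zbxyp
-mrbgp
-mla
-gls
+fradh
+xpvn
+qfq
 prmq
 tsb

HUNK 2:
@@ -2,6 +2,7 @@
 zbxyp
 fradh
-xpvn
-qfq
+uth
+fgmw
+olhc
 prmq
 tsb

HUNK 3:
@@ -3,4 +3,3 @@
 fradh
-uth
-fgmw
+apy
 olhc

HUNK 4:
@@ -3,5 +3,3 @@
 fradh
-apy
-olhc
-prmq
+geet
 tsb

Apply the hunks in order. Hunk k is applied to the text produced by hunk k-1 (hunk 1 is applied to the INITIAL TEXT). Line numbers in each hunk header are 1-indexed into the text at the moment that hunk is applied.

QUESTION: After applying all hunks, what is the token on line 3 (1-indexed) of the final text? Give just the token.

Answer: fradh

Derivation:
Hunk 1: at line 1 remove [mrbgp,mla,gls] add [fradh,xpvn,qfq] -> 7 lines: ypxb zbxyp fradh xpvn qfq prmq tsb
Hunk 2: at line 2 remove [xpvn,qfq] add [uth,fgmw,olhc] -> 8 lines: ypxb zbxyp fradh uth fgmw olhc prmq tsb
Hunk 3: at line 3 remove [uth,fgmw] add [apy] -> 7 lines: ypxb zbxyp fradh apy olhc prmq tsb
Hunk 4: at line 3 remove [apy,olhc,prmq] add [geet] -> 5 lines: ypxb zbxyp fradh geet tsb
Final line 3: fradh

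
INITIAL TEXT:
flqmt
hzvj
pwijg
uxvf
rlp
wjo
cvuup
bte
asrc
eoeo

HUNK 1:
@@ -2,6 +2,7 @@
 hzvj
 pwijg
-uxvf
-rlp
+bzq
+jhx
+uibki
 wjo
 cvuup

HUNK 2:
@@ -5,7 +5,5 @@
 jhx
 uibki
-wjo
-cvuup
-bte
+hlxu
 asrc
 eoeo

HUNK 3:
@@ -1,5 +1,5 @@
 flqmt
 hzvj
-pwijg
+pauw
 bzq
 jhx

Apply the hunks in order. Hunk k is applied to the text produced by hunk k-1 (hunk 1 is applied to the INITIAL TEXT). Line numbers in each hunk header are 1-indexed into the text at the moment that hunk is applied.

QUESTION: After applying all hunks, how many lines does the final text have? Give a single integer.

Hunk 1: at line 2 remove [uxvf,rlp] add [bzq,jhx,uibki] -> 11 lines: flqmt hzvj pwijg bzq jhx uibki wjo cvuup bte asrc eoeo
Hunk 2: at line 5 remove [wjo,cvuup,bte] add [hlxu] -> 9 lines: flqmt hzvj pwijg bzq jhx uibki hlxu asrc eoeo
Hunk 3: at line 1 remove [pwijg] add [pauw] -> 9 lines: flqmt hzvj pauw bzq jhx uibki hlxu asrc eoeo
Final line count: 9

Answer: 9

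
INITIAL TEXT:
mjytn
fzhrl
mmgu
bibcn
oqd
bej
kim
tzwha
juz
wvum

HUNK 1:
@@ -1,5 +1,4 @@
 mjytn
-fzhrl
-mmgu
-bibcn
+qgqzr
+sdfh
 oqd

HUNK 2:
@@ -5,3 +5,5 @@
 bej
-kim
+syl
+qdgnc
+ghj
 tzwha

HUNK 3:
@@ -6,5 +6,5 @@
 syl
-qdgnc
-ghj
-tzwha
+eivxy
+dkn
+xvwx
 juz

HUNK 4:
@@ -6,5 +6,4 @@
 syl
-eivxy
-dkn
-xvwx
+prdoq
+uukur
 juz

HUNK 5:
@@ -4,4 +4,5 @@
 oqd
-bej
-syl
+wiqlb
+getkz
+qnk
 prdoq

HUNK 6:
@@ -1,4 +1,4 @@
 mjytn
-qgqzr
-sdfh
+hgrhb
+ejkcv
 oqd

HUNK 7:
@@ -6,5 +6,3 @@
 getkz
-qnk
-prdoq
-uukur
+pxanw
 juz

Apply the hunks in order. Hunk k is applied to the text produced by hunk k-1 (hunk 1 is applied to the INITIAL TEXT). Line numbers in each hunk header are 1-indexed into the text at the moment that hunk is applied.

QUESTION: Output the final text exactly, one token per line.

Answer: mjytn
hgrhb
ejkcv
oqd
wiqlb
getkz
pxanw
juz
wvum

Derivation:
Hunk 1: at line 1 remove [fzhrl,mmgu,bibcn] add [qgqzr,sdfh] -> 9 lines: mjytn qgqzr sdfh oqd bej kim tzwha juz wvum
Hunk 2: at line 5 remove [kim] add [syl,qdgnc,ghj] -> 11 lines: mjytn qgqzr sdfh oqd bej syl qdgnc ghj tzwha juz wvum
Hunk 3: at line 6 remove [qdgnc,ghj,tzwha] add [eivxy,dkn,xvwx] -> 11 lines: mjytn qgqzr sdfh oqd bej syl eivxy dkn xvwx juz wvum
Hunk 4: at line 6 remove [eivxy,dkn,xvwx] add [prdoq,uukur] -> 10 lines: mjytn qgqzr sdfh oqd bej syl prdoq uukur juz wvum
Hunk 5: at line 4 remove [bej,syl] add [wiqlb,getkz,qnk] -> 11 lines: mjytn qgqzr sdfh oqd wiqlb getkz qnk prdoq uukur juz wvum
Hunk 6: at line 1 remove [qgqzr,sdfh] add [hgrhb,ejkcv] -> 11 lines: mjytn hgrhb ejkcv oqd wiqlb getkz qnk prdoq uukur juz wvum
Hunk 7: at line 6 remove [qnk,prdoq,uukur] add [pxanw] -> 9 lines: mjytn hgrhb ejkcv oqd wiqlb getkz pxanw juz wvum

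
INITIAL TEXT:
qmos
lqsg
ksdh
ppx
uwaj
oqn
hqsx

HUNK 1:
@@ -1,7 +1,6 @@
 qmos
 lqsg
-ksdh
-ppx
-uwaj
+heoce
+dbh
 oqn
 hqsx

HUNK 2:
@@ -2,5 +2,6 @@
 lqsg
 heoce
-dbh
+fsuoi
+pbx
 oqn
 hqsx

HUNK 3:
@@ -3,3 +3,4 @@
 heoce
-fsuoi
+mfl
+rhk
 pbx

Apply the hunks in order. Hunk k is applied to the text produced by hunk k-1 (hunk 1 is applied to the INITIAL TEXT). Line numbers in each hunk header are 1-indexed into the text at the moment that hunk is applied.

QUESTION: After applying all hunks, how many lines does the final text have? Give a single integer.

Hunk 1: at line 1 remove [ksdh,ppx,uwaj] add [heoce,dbh] -> 6 lines: qmos lqsg heoce dbh oqn hqsx
Hunk 2: at line 2 remove [dbh] add [fsuoi,pbx] -> 7 lines: qmos lqsg heoce fsuoi pbx oqn hqsx
Hunk 3: at line 3 remove [fsuoi] add [mfl,rhk] -> 8 lines: qmos lqsg heoce mfl rhk pbx oqn hqsx
Final line count: 8

Answer: 8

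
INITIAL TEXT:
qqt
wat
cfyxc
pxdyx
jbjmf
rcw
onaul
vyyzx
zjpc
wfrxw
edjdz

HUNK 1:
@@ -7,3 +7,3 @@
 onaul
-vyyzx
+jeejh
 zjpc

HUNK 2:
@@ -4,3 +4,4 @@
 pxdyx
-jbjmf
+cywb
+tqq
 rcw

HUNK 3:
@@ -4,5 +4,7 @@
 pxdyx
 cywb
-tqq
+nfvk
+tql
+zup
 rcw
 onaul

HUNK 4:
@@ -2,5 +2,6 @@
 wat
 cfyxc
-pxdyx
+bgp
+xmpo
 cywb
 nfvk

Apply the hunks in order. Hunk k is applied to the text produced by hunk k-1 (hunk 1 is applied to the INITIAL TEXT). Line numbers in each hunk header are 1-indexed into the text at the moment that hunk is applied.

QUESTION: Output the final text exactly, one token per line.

Answer: qqt
wat
cfyxc
bgp
xmpo
cywb
nfvk
tql
zup
rcw
onaul
jeejh
zjpc
wfrxw
edjdz

Derivation:
Hunk 1: at line 7 remove [vyyzx] add [jeejh] -> 11 lines: qqt wat cfyxc pxdyx jbjmf rcw onaul jeejh zjpc wfrxw edjdz
Hunk 2: at line 4 remove [jbjmf] add [cywb,tqq] -> 12 lines: qqt wat cfyxc pxdyx cywb tqq rcw onaul jeejh zjpc wfrxw edjdz
Hunk 3: at line 4 remove [tqq] add [nfvk,tql,zup] -> 14 lines: qqt wat cfyxc pxdyx cywb nfvk tql zup rcw onaul jeejh zjpc wfrxw edjdz
Hunk 4: at line 2 remove [pxdyx] add [bgp,xmpo] -> 15 lines: qqt wat cfyxc bgp xmpo cywb nfvk tql zup rcw onaul jeejh zjpc wfrxw edjdz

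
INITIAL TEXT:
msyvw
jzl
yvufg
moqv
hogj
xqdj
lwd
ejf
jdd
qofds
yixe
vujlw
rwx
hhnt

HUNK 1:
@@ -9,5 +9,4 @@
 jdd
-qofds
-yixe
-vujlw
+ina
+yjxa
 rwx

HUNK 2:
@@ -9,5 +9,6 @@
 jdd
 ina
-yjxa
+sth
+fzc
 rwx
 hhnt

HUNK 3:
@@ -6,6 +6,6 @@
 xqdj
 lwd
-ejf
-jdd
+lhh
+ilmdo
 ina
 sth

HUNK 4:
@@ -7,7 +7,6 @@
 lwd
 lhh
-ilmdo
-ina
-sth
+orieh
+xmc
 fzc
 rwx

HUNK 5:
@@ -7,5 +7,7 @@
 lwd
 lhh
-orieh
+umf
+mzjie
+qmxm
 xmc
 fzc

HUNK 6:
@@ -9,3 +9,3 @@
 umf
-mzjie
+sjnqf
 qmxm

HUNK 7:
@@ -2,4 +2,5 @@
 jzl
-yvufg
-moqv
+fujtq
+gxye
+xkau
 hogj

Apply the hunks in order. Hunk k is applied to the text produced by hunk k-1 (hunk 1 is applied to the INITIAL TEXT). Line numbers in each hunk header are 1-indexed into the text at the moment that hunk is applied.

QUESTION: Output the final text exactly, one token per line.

Hunk 1: at line 9 remove [qofds,yixe,vujlw] add [ina,yjxa] -> 13 lines: msyvw jzl yvufg moqv hogj xqdj lwd ejf jdd ina yjxa rwx hhnt
Hunk 2: at line 9 remove [yjxa] add [sth,fzc] -> 14 lines: msyvw jzl yvufg moqv hogj xqdj lwd ejf jdd ina sth fzc rwx hhnt
Hunk 3: at line 6 remove [ejf,jdd] add [lhh,ilmdo] -> 14 lines: msyvw jzl yvufg moqv hogj xqdj lwd lhh ilmdo ina sth fzc rwx hhnt
Hunk 4: at line 7 remove [ilmdo,ina,sth] add [orieh,xmc] -> 13 lines: msyvw jzl yvufg moqv hogj xqdj lwd lhh orieh xmc fzc rwx hhnt
Hunk 5: at line 7 remove [orieh] add [umf,mzjie,qmxm] -> 15 lines: msyvw jzl yvufg moqv hogj xqdj lwd lhh umf mzjie qmxm xmc fzc rwx hhnt
Hunk 6: at line 9 remove [mzjie] add [sjnqf] -> 15 lines: msyvw jzl yvufg moqv hogj xqdj lwd lhh umf sjnqf qmxm xmc fzc rwx hhnt
Hunk 7: at line 2 remove [yvufg,moqv] add [fujtq,gxye,xkau] -> 16 lines: msyvw jzl fujtq gxye xkau hogj xqdj lwd lhh umf sjnqf qmxm xmc fzc rwx hhnt

Answer: msyvw
jzl
fujtq
gxye
xkau
hogj
xqdj
lwd
lhh
umf
sjnqf
qmxm
xmc
fzc
rwx
hhnt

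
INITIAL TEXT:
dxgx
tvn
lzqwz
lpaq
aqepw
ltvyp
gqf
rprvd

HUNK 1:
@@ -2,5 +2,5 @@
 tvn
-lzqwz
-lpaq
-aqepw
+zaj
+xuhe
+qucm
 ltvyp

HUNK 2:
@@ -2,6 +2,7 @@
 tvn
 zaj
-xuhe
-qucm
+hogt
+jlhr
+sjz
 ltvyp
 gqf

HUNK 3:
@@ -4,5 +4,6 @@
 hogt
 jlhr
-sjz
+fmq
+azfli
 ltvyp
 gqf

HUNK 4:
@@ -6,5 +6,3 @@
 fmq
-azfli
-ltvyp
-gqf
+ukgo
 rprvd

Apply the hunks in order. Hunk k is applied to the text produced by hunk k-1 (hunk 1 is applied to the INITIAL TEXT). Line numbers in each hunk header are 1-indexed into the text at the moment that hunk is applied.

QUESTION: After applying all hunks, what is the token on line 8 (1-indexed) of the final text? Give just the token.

Hunk 1: at line 2 remove [lzqwz,lpaq,aqepw] add [zaj,xuhe,qucm] -> 8 lines: dxgx tvn zaj xuhe qucm ltvyp gqf rprvd
Hunk 2: at line 2 remove [xuhe,qucm] add [hogt,jlhr,sjz] -> 9 lines: dxgx tvn zaj hogt jlhr sjz ltvyp gqf rprvd
Hunk 3: at line 4 remove [sjz] add [fmq,azfli] -> 10 lines: dxgx tvn zaj hogt jlhr fmq azfli ltvyp gqf rprvd
Hunk 4: at line 6 remove [azfli,ltvyp,gqf] add [ukgo] -> 8 lines: dxgx tvn zaj hogt jlhr fmq ukgo rprvd
Final line 8: rprvd

Answer: rprvd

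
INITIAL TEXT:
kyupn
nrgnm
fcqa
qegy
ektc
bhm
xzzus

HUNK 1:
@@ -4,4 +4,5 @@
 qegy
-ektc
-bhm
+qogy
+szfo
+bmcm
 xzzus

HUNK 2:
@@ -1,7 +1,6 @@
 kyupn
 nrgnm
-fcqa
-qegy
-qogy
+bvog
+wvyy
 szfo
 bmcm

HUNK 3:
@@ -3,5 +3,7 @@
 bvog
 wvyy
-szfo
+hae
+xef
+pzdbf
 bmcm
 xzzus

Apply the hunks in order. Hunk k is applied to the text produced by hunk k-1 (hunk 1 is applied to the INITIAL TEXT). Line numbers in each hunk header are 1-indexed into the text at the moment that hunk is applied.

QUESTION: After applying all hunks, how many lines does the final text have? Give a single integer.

Answer: 9

Derivation:
Hunk 1: at line 4 remove [ektc,bhm] add [qogy,szfo,bmcm] -> 8 lines: kyupn nrgnm fcqa qegy qogy szfo bmcm xzzus
Hunk 2: at line 1 remove [fcqa,qegy,qogy] add [bvog,wvyy] -> 7 lines: kyupn nrgnm bvog wvyy szfo bmcm xzzus
Hunk 3: at line 3 remove [szfo] add [hae,xef,pzdbf] -> 9 lines: kyupn nrgnm bvog wvyy hae xef pzdbf bmcm xzzus
Final line count: 9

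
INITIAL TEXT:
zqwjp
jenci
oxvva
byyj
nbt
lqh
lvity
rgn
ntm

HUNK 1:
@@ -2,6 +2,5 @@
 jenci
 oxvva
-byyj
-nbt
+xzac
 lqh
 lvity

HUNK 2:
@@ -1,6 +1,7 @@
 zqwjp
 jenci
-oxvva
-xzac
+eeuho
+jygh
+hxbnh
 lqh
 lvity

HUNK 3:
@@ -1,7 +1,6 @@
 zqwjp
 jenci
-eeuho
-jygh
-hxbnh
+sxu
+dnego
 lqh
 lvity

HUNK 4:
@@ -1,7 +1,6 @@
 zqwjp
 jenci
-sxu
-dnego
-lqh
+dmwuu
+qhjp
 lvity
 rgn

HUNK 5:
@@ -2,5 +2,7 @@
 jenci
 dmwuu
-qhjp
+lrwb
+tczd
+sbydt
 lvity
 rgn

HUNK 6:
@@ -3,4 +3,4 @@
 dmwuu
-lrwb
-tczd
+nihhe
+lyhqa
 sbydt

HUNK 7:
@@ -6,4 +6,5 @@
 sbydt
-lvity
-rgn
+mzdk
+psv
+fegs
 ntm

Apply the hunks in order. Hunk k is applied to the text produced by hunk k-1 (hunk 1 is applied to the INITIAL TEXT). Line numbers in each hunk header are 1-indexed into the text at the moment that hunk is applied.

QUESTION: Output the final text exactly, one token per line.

Answer: zqwjp
jenci
dmwuu
nihhe
lyhqa
sbydt
mzdk
psv
fegs
ntm

Derivation:
Hunk 1: at line 2 remove [byyj,nbt] add [xzac] -> 8 lines: zqwjp jenci oxvva xzac lqh lvity rgn ntm
Hunk 2: at line 1 remove [oxvva,xzac] add [eeuho,jygh,hxbnh] -> 9 lines: zqwjp jenci eeuho jygh hxbnh lqh lvity rgn ntm
Hunk 3: at line 1 remove [eeuho,jygh,hxbnh] add [sxu,dnego] -> 8 lines: zqwjp jenci sxu dnego lqh lvity rgn ntm
Hunk 4: at line 1 remove [sxu,dnego,lqh] add [dmwuu,qhjp] -> 7 lines: zqwjp jenci dmwuu qhjp lvity rgn ntm
Hunk 5: at line 2 remove [qhjp] add [lrwb,tczd,sbydt] -> 9 lines: zqwjp jenci dmwuu lrwb tczd sbydt lvity rgn ntm
Hunk 6: at line 3 remove [lrwb,tczd] add [nihhe,lyhqa] -> 9 lines: zqwjp jenci dmwuu nihhe lyhqa sbydt lvity rgn ntm
Hunk 7: at line 6 remove [lvity,rgn] add [mzdk,psv,fegs] -> 10 lines: zqwjp jenci dmwuu nihhe lyhqa sbydt mzdk psv fegs ntm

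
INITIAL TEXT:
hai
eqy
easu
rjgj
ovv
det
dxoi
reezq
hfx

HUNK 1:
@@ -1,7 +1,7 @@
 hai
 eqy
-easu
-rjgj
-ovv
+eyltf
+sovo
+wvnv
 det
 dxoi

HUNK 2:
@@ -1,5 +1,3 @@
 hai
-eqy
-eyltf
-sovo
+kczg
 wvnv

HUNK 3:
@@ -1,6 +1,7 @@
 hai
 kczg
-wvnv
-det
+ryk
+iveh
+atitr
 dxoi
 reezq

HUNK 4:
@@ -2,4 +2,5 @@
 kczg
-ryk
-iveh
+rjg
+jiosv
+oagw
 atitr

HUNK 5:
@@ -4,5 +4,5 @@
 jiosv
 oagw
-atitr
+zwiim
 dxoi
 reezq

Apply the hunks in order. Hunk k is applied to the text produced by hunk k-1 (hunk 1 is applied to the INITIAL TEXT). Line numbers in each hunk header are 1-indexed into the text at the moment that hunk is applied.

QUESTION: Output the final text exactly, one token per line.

Answer: hai
kczg
rjg
jiosv
oagw
zwiim
dxoi
reezq
hfx

Derivation:
Hunk 1: at line 1 remove [easu,rjgj,ovv] add [eyltf,sovo,wvnv] -> 9 lines: hai eqy eyltf sovo wvnv det dxoi reezq hfx
Hunk 2: at line 1 remove [eqy,eyltf,sovo] add [kczg] -> 7 lines: hai kczg wvnv det dxoi reezq hfx
Hunk 3: at line 1 remove [wvnv,det] add [ryk,iveh,atitr] -> 8 lines: hai kczg ryk iveh atitr dxoi reezq hfx
Hunk 4: at line 2 remove [ryk,iveh] add [rjg,jiosv,oagw] -> 9 lines: hai kczg rjg jiosv oagw atitr dxoi reezq hfx
Hunk 5: at line 4 remove [atitr] add [zwiim] -> 9 lines: hai kczg rjg jiosv oagw zwiim dxoi reezq hfx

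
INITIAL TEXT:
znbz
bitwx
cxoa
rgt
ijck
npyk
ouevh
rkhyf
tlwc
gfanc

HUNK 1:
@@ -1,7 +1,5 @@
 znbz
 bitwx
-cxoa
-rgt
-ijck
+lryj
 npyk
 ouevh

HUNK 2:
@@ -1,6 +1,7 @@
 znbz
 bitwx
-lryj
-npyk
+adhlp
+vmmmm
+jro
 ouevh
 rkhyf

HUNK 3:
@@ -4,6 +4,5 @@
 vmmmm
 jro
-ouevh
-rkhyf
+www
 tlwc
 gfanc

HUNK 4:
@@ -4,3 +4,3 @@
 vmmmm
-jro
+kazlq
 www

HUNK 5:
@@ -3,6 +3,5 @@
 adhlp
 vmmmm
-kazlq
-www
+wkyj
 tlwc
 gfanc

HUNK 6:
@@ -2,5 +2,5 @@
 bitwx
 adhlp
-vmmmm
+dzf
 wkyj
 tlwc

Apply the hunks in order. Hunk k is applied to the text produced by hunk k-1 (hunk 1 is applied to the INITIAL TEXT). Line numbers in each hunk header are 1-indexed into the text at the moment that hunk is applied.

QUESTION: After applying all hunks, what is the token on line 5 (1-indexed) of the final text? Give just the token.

Hunk 1: at line 1 remove [cxoa,rgt,ijck] add [lryj] -> 8 lines: znbz bitwx lryj npyk ouevh rkhyf tlwc gfanc
Hunk 2: at line 1 remove [lryj,npyk] add [adhlp,vmmmm,jro] -> 9 lines: znbz bitwx adhlp vmmmm jro ouevh rkhyf tlwc gfanc
Hunk 3: at line 4 remove [ouevh,rkhyf] add [www] -> 8 lines: znbz bitwx adhlp vmmmm jro www tlwc gfanc
Hunk 4: at line 4 remove [jro] add [kazlq] -> 8 lines: znbz bitwx adhlp vmmmm kazlq www tlwc gfanc
Hunk 5: at line 3 remove [kazlq,www] add [wkyj] -> 7 lines: znbz bitwx adhlp vmmmm wkyj tlwc gfanc
Hunk 6: at line 2 remove [vmmmm] add [dzf] -> 7 lines: znbz bitwx adhlp dzf wkyj tlwc gfanc
Final line 5: wkyj

Answer: wkyj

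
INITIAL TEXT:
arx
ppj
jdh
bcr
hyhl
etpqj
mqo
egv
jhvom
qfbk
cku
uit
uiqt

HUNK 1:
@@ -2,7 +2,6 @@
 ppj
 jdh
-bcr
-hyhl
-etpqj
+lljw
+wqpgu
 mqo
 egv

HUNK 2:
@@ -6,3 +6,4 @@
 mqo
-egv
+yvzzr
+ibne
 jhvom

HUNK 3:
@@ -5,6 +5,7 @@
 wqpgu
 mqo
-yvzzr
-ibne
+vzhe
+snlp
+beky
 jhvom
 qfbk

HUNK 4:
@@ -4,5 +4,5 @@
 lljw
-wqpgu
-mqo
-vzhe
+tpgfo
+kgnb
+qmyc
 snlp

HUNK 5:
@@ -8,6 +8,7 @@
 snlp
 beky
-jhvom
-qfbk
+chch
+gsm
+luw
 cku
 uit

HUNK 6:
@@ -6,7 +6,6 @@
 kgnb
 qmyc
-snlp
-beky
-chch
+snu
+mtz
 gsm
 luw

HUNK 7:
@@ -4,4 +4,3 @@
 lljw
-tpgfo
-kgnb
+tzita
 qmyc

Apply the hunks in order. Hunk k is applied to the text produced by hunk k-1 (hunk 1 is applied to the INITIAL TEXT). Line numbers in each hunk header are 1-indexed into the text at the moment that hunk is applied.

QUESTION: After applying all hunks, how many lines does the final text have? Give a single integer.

Answer: 13

Derivation:
Hunk 1: at line 2 remove [bcr,hyhl,etpqj] add [lljw,wqpgu] -> 12 lines: arx ppj jdh lljw wqpgu mqo egv jhvom qfbk cku uit uiqt
Hunk 2: at line 6 remove [egv] add [yvzzr,ibne] -> 13 lines: arx ppj jdh lljw wqpgu mqo yvzzr ibne jhvom qfbk cku uit uiqt
Hunk 3: at line 5 remove [yvzzr,ibne] add [vzhe,snlp,beky] -> 14 lines: arx ppj jdh lljw wqpgu mqo vzhe snlp beky jhvom qfbk cku uit uiqt
Hunk 4: at line 4 remove [wqpgu,mqo,vzhe] add [tpgfo,kgnb,qmyc] -> 14 lines: arx ppj jdh lljw tpgfo kgnb qmyc snlp beky jhvom qfbk cku uit uiqt
Hunk 5: at line 8 remove [jhvom,qfbk] add [chch,gsm,luw] -> 15 lines: arx ppj jdh lljw tpgfo kgnb qmyc snlp beky chch gsm luw cku uit uiqt
Hunk 6: at line 6 remove [snlp,beky,chch] add [snu,mtz] -> 14 lines: arx ppj jdh lljw tpgfo kgnb qmyc snu mtz gsm luw cku uit uiqt
Hunk 7: at line 4 remove [tpgfo,kgnb] add [tzita] -> 13 lines: arx ppj jdh lljw tzita qmyc snu mtz gsm luw cku uit uiqt
Final line count: 13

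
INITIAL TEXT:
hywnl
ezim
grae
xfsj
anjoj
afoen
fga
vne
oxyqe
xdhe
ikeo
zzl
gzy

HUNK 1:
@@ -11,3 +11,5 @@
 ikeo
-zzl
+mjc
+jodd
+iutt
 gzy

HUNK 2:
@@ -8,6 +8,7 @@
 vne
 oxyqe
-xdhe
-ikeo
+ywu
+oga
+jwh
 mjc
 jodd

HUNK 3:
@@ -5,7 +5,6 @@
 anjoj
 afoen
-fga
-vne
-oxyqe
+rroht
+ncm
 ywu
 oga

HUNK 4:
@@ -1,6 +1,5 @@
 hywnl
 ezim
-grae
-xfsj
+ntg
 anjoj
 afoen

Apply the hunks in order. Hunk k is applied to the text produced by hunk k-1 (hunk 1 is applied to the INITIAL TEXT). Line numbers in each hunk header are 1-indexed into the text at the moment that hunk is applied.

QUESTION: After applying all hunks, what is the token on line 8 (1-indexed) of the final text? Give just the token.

Hunk 1: at line 11 remove [zzl] add [mjc,jodd,iutt] -> 15 lines: hywnl ezim grae xfsj anjoj afoen fga vne oxyqe xdhe ikeo mjc jodd iutt gzy
Hunk 2: at line 8 remove [xdhe,ikeo] add [ywu,oga,jwh] -> 16 lines: hywnl ezim grae xfsj anjoj afoen fga vne oxyqe ywu oga jwh mjc jodd iutt gzy
Hunk 3: at line 5 remove [fga,vne,oxyqe] add [rroht,ncm] -> 15 lines: hywnl ezim grae xfsj anjoj afoen rroht ncm ywu oga jwh mjc jodd iutt gzy
Hunk 4: at line 1 remove [grae,xfsj] add [ntg] -> 14 lines: hywnl ezim ntg anjoj afoen rroht ncm ywu oga jwh mjc jodd iutt gzy
Final line 8: ywu

Answer: ywu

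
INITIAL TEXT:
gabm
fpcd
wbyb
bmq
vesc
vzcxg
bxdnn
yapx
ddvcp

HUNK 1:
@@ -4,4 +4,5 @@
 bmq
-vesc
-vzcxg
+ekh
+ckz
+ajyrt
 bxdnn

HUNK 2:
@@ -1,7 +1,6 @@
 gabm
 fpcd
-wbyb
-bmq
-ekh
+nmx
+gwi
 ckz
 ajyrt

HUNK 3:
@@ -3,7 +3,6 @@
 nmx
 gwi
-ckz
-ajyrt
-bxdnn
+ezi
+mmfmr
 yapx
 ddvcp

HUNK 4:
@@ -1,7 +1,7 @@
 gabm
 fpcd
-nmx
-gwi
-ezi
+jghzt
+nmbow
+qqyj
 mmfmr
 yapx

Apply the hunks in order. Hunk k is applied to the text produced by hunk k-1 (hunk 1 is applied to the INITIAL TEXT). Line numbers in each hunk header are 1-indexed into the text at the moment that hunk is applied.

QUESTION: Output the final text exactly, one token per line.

Hunk 1: at line 4 remove [vesc,vzcxg] add [ekh,ckz,ajyrt] -> 10 lines: gabm fpcd wbyb bmq ekh ckz ajyrt bxdnn yapx ddvcp
Hunk 2: at line 1 remove [wbyb,bmq,ekh] add [nmx,gwi] -> 9 lines: gabm fpcd nmx gwi ckz ajyrt bxdnn yapx ddvcp
Hunk 3: at line 3 remove [ckz,ajyrt,bxdnn] add [ezi,mmfmr] -> 8 lines: gabm fpcd nmx gwi ezi mmfmr yapx ddvcp
Hunk 4: at line 1 remove [nmx,gwi,ezi] add [jghzt,nmbow,qqyj] -> 8 lines: gabm fpcd jghzt nmbow qqyj mmfmr yapx ddvcp

Answer: gabm
fpcd
jghzt
nmbow
qqyj
mmfmr
yapx
ddvcp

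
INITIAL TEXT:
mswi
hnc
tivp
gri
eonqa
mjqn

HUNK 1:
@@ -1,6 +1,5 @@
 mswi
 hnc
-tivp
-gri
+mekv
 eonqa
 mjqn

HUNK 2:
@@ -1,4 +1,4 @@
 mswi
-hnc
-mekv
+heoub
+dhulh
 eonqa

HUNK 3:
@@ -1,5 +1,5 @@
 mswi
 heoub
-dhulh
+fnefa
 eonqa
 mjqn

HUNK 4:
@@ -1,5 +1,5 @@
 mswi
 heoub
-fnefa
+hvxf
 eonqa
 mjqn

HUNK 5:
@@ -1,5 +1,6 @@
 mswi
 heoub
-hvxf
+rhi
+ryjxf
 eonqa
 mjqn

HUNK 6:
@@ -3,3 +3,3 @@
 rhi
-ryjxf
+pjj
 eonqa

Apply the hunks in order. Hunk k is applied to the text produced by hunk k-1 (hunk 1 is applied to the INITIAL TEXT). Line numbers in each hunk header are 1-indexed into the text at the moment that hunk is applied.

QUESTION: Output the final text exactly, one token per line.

Hunk 1: at line 1 remove [tivp,gri] add [mekv] -> 5 lines: mswi hnc mekv eonqa mjqn
Hunk 2: at line 1 remove [hnc,mekv] add [heoub,dhulh] -> 5 lines: mswi heoub dhulh eonqa mjqn
Hunk 3: at line 1 remove [dhulh] add [fnefa] -> 5 lines: mswi heoub fnefa eonqa mjqn
Hunk 4: at line 1 remove [fnefa] add [hvxf] -> 5 lines: mswi heoub hvxf eonqa mjqn
Hunk 5: at line 1 remove [hvxf] add [rhi,ryjxf] -> 6 lines: mswi heoub rhi ryjxf eonqa mjqn
Hunk 6: at line 3 remove [ryjxf] add [pjj] -> 6 lines: mswi heoub rhi pjj eonqa mjqn

Answer: mswi
heoub
rhi
pjj
eonqa
mjqn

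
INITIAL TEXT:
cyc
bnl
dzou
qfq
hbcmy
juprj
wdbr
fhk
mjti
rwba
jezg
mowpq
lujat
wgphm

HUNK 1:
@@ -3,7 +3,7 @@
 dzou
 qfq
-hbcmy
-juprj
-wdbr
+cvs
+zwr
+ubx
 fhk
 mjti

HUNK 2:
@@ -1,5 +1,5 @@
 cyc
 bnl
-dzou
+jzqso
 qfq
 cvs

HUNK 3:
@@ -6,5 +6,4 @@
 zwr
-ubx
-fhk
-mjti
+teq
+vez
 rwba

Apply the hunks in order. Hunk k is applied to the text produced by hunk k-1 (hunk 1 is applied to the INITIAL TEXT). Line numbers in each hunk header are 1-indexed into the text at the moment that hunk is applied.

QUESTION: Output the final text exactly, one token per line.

Answer: cyc
bnl
jzqso
qfq
cvs
zwr
teq
vez
rwba
jezg
mowpq
lujat
wgphm

Derivation:
Hunk 1: at line 3 remove [hbcmy,juprj,wdbr] add [cvs,zwr,ubx] -> 14 lines: cyc bnl dzou qfq cvs zwr ubx fhk mjti rwba jezg mowpq lujat wgphm
Hunk 2: at line 1 remove [dzou] add [jzqso] -> 14 lines: cyc bnl jzqso qfq cvs zwr ubx fhk mjti rwba jezg mowpq lujat wgphm
Hunk 3: at line 6 remove [ubx,fhk,mjti] add [teq,vez] -> 13 lines: cyc bnl jzqso qfq cvs zwr teq vez rwba jezg mowpq lujat wgphm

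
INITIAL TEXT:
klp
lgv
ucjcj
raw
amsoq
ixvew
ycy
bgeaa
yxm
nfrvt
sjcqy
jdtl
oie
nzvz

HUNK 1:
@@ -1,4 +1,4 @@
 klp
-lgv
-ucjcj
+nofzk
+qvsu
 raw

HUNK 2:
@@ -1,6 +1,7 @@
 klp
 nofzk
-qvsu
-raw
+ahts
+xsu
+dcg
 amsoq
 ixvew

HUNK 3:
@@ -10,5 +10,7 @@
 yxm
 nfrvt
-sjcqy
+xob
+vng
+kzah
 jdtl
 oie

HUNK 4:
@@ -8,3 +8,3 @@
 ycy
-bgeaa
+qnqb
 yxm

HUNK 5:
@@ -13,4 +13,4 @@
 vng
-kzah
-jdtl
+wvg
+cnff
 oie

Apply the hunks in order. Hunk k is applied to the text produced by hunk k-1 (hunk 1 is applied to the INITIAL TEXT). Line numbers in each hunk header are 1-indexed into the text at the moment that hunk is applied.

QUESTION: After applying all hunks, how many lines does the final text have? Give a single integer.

Answer: 17

Derivation:
Hunk 1: at line 1 remove [lgv,ucjcj] add [nofzk,qvsu] -> 14 lines: klp nofzk qvsu raw amsoq ixvew ycy bgeaa yxm nfrvt sjcqy jdtl oie nzvz
Hunk 2: at line 1 remove [qvsu,raw] add [ahts,xsu,dcg] -> 15 lines: klp nofzk ahts xsu dcg amsoq ixvew ycy bgeaa yxm nfrvt sjcqy jdtl oie nzvz
Hunk 3: at line 10 remove [sjcqy] add [xob,vng,kzah] -> 17 lines: klp nofzk ahts xsu dcg amsoq ixvew ycy bgeaa yxm nfrvt xob vng kzah jdtl oie nzvz
Hunk 4: at line 8 remove [bgeaa] add [qnqb] -> 17 lines: klp nofzk ahts xsu dcg amsoq ixvew ycy qnqb yxm nfrvt xob vng kzah jdtl oie nzvz
Hunk 5: at line 13 remove [kzah,jdtl] add [wvg,cnff] -> 17 lines: klp nofzk ahts xsu dcg amsoq ixvew ycy qnqb yxm nfrvt xob vng wvg cnff oie nzvz
Final line count: 17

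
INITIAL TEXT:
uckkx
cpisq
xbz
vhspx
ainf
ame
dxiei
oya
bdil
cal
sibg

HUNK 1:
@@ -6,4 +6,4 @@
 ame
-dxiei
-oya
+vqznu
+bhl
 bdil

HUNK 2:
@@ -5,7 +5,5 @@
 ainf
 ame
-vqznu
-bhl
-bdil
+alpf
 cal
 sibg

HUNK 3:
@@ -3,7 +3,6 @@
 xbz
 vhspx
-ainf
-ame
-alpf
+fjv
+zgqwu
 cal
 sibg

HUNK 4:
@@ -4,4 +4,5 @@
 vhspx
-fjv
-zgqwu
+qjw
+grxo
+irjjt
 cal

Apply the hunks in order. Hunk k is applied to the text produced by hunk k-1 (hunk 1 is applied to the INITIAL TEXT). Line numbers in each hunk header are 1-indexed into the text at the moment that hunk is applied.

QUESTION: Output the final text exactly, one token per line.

Answer: uckkx
cpisq
xbz
vhspx
qjw
grxo
irjjt
cal
sibg

Derivation:
Hunk 1: at line 6 remove [dxiei,oya] add [vqznu,bhl] -> 11 lines: uckkx cpisq xbz vhspx ainf ame vqznu bhl bdil cal sibg
Hunk 2: at line 5 remove [vqznu,bhl,bdil] add [alpf] -> 9 lines: uckkx cpisq xbz vhspx ainf ame alpf cal sibg
Hunk 3: at line 3 remove [ainf,ame,alpf] add [fjv,zgqwu] -> 8 lines: uckkx cpisq xbz vhspx fjv zgqwu cal sibg
Hunk 4: at line 4 remove [fjv,zgqwu] add [qjw,grxo,irjjt] -> 9 lines: uckkx cpisq xbz vhspx qjw grxo irjjt cal sibg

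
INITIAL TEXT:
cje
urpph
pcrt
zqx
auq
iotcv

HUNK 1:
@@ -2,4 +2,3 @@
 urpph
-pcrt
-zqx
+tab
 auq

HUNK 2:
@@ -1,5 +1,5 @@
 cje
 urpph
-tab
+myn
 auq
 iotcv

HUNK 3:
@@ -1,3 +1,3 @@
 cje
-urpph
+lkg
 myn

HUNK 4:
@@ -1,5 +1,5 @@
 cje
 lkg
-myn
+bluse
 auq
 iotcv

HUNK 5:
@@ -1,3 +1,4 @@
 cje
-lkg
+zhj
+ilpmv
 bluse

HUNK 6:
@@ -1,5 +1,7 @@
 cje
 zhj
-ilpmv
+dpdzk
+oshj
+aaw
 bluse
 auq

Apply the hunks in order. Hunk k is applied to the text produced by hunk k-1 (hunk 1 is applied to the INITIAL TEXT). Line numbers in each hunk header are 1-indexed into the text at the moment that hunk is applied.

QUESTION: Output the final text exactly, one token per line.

Hunk 1: at line 2 remove [pcrt,zqx] add [tab] -> 5 lines: cje urpph tab auq iotcv
Hunk 2: at line 1 remove [tab] add [myn] -> 5 lines: cje urpph myn auq iotcv
Hunk 3: at line 1 remove [urpph] add [lkg] -> 5 lines: cje lkg myn auq iotcv
Hunk 4: at line 1 remove [myn] add [bluse] -> 5 lines: cje lkg bluse auq iotcv
Hunk 5: at line 1 remove [lkg] add [zhj,ilpmv] -> 6 lines: cje zhj ilpmv bluse auq iotcv
Hunk 6: at line 1 remove [ilpmv] add [dpdzk,oshj,aaw] -> 8 lines: cje zhj dpdzk oshj aaw bluse auq iotcv

Answer: cje
zhj
dpdzk
oshj
aaw
bluse
auq
iotcv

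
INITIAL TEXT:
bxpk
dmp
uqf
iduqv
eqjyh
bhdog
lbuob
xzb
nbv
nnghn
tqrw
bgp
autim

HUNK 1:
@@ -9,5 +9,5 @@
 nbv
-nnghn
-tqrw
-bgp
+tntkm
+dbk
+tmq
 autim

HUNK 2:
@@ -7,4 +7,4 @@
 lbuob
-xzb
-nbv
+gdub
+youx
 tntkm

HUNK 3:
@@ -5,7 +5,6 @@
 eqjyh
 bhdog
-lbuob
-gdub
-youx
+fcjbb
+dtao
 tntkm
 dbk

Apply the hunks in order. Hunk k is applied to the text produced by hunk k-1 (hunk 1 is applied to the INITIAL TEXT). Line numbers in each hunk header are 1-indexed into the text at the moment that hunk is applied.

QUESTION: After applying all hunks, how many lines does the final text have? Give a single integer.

Answer: 12

Derivation:
Hunk 1: at line 9 remove [nnghn,tqrw,bgp] add [tntkm,dbk,tmq] -> 13 lines: bxpk dmp uqf iduqv eqjyh bhdog lbuob xzb nbv tntkm dbk tmq autim
Hunk 2: at line 7 remove [xzb,nbv] add [gdub,youx] -> 13 lines: bxpk dmp uqf iduqv eqjyh bhdog lbuob gdub youx tntkm dbk tmq autim
Hunk 3: at line 5 remove [lbuob,gdub,youx] add [fcjbb,dtao] -> 12 lines: bxpk dmp uqf iduqv eqjyh bhdog fcjbb dtao tntkm dbk tmq autim
Final line count: 12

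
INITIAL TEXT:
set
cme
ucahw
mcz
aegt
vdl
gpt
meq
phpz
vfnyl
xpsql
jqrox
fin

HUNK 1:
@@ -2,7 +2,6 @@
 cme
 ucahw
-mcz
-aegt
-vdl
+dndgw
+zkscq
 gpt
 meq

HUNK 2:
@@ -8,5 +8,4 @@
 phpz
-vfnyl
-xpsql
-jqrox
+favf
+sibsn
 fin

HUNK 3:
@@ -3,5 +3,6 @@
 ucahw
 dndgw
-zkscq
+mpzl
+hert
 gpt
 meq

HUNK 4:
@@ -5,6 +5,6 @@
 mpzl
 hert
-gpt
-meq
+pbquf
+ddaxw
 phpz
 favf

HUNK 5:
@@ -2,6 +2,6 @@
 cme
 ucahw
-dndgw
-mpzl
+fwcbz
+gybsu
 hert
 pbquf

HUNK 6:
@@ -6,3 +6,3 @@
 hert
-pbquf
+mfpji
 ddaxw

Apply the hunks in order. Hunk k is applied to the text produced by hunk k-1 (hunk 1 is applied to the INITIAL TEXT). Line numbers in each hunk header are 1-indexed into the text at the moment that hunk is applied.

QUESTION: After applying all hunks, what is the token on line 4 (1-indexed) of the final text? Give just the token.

Answer: fwcbz

Derivation:
Hunk 1: at line 2 remove [mcz,aegt,vdl] add [dndgw,zkscq] -> 12 lines: set cme ucahw dndgw zkscq gpt meq phpz vfnyl xpsql jqrox fin
Hunk 2: at line 8 remove [vfnyl,xpsql,jqrox] add [favf,sibsn] -> 11 lines: set cme ucahw dndgw zkscq gpt meq phpz favf sibsn fin
Hunk 3: at line 3 remove [zkscq] add [mpzl,hert] -> 12 lines: set cme ucahw dndgw mpzl hert gpt meq phpz favf sibsn fin
Hunk 4: at line 5 remove [gpt,meq] add [pbquf,ddaxw] -> 12 lines: set cme ucahw dndgw mpzl hert pbquf ddaxw phpz favf sibsn fin
Hunk 5: at line 2 remove [dndgw,mpzl] add [fwcbz,gybsu] -> 12 lines: set cme ucahw fwcbz gybsu hert pbquf ddaxw phpz favf sibsn fin
Hunk 6: at line 6 remove [pbquf] add [mfpji] -> 12 lines: set cme ucahw fwcbz gybsu hert mfpji ddaxw phpz favf sibsn fin
Final line 4: fwcbz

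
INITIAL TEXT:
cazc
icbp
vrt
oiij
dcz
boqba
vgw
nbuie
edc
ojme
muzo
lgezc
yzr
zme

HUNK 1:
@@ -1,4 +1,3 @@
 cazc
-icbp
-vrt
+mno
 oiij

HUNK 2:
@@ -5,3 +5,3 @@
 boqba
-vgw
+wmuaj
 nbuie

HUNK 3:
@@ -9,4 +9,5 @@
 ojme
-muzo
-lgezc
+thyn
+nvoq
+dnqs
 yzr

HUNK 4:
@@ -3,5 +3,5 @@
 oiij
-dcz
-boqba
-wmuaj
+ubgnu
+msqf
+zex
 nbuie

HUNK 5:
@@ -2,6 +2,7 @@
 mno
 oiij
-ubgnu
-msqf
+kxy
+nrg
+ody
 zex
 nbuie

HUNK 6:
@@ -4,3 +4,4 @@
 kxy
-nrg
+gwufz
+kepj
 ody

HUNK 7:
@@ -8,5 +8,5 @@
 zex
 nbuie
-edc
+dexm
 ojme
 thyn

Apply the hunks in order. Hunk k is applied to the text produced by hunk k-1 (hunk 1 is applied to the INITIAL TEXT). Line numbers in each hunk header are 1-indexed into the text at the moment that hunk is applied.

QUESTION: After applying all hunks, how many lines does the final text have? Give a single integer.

Hunk 1: at line 1 remove [icbp,vrt] add [mno] -> 13 lines: cazc mno oiij dcz boqba vgw nbuie edc ojme muzo lgezc yzr zme
Hunk 2: at line 5 remove [vgw] add [wmuaj] -> 13 lines: cazc mno oiij dcz boqba wmuaj nbuie edc ojme muzo lgezc yzr zme
Hunk 3: at line 9 remove [muzo,lgezc] add [thyn,nvoq,dnqs] -> 14 lines: cazc mno oiij dcz boqba wmuaj nbuie edc ojme thyn nvoq dnqs yzr zme
Hunk 4: at line 3 remove [dcz,boqba,wmuaj] add [ubgnu,msqf,zex] -> 14 lines: cazc mno oiij ubgnu msqf zex nbuie edc ojme thyn nvoq dnqs yzr zme
Hunk 5: at line 2 remove [ubgnu,msqf] add [kxy,nrg,ody] -> 15 lines: cazc mno oiij kxy nrg ody zex nbuie edc ojme thyn nvoq dnqs yzr zme
Hunk 6: at line 4 remove [nrg] add [gwufz,kepj] -> 16 lines: cazc mno oiij kxy gwufz kepj ody zex nbuie edc ojme thyn nvoq dnqs yzr zme
Hunk 7: at line 8 remove [edc] add [dexm] -> 16 lines: cazc mno oiij kxy gwufz kepj ody zex nbuie dexm ojme thyn nvoq dnqs yzr zme
Final line count: 16

Answer: 16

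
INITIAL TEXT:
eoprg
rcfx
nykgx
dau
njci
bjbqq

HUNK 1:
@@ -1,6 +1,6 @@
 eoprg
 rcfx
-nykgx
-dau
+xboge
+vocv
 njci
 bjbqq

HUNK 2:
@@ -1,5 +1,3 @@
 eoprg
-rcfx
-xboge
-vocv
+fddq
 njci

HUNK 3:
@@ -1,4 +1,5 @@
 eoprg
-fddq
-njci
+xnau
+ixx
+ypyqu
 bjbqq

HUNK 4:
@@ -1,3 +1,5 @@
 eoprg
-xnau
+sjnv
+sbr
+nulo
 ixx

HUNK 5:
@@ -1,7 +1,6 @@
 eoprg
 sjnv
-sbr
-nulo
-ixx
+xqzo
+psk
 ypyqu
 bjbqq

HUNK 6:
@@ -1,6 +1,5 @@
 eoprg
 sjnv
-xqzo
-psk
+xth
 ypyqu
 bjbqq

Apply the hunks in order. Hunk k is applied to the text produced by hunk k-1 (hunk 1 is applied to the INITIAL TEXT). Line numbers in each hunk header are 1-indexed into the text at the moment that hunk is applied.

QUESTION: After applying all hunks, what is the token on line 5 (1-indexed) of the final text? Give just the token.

Hunk 1: at line 1 remove [nykgx,dau] add [xboge,vocv] -> 6 lines: eoprg rcfx xboge vocv njci bjbqq
Hunk 2: at line 1 remove [rcfx,xboge,vocv] add [fddq] -> 4 lines: eoprg fddq njci bjbqq
Hunk 3: at line 1 remove [fddq,njci] add [xnau,ixx,ypyqu] -> 5 lines: eoprg xnau ixx ypyqu bjbqq
Hunk 4: at line 1 remove [xnau] add [sjnv,sbr,nulo] -> 7 lines: eoprg sjnv sbr nulo ixx ypyqu bjbqq
Hunk 5: at line 1 remove [sbr,nulo,ixx] add [xqzo,psk] -> 6 lines: eoprg sjnv xqzo psk ypyqu bjbqq
Hunk 6: at line 1 remove [xqzo,psk] add [xth] -> 5 lines: eoprg sjnv xth ypyqu bjbqq
Final line 5: bjbqq

Answer: bjbqq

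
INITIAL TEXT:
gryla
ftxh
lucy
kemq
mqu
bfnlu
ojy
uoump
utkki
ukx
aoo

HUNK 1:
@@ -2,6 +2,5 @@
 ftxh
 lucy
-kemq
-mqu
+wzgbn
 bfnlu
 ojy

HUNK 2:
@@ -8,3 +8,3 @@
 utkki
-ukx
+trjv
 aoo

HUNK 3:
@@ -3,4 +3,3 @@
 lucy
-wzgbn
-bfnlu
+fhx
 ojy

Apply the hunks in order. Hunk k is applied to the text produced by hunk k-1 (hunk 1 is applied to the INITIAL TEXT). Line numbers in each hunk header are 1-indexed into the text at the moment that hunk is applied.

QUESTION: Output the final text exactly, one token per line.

Hunk 1: at line 2 remove [kemq,mqu] add [wzgbn] -> 10 lines: gryla ftxh lucy wzgbn bfnlu ojy uoump utkki ukx aoo
Hunk 2: at line 8 remove [ukx] add [trjv] -> 10 lines: gryla ftxh lucy wzgbn bfnlu ojy uoump utkki trjv aoo
Hunk 3: at line 3 remove [wzgbn,bfnlu] add [fhx] -> 9 lines: gryla ftxh lucy fhx ojy uoump utkki trjv aoo

Answer: gryla
ftxh
lucy
fhx
ojy
uoump
utkki
trjv
aoo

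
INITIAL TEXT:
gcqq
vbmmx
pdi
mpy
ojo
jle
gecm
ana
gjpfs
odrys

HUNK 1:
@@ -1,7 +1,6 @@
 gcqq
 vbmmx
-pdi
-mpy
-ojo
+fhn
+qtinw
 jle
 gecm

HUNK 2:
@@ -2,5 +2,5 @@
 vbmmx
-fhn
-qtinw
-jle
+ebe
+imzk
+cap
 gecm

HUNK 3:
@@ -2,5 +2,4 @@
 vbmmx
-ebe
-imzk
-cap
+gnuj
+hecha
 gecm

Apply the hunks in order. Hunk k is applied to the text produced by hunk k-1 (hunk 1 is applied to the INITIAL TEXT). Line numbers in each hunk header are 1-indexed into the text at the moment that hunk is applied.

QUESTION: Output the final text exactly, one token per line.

Hunk 1: at line 1 remove [pdi,mpy,ojo] add [fhn,qtinw] -> 9 lines: gcqq vbmmx fhn qtinw jle gecm ana gjpfs odrys
Hunk 2: at line 2 remove [fhn,qtinw,jle] add [ebe,imzk,cap] -> 9 lines: gcqq vbmmx ebe imzk cap gecm ana gjpfs odrys
Hunk 3: at line 2 remove [ebe,imzk,cap] add [gnuj,hecha] -> 8 lines: gcqq vbmmx gnuj hecha gecm ana gjpfs odrys

Answer: gcqq
vbmmx
gnuj
hecha
gecm
ana
gjpfs
odrys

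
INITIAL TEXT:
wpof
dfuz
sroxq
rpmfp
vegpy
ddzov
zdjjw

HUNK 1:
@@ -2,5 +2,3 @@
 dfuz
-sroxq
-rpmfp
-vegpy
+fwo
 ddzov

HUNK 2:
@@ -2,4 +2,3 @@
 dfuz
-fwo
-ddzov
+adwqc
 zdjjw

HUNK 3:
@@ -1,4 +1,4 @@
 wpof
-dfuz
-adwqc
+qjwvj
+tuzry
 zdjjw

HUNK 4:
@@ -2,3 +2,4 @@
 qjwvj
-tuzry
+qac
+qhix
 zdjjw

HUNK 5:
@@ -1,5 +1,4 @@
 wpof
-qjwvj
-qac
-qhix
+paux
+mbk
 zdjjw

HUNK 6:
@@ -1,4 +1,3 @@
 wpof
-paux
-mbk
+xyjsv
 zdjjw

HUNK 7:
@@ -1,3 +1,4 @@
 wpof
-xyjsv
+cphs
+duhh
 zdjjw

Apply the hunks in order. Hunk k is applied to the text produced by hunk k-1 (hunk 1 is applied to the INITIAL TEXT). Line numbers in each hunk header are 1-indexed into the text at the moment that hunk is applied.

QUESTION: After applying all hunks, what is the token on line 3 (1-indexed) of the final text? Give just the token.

Hunk 1: at line 2 remove [sroxq,rpmfp,vegpy] add [fwo] -> 5 lines: wpof dfuz fwo ddzov zdjjw
Hunk 2: at line 2 remove [fwo,ddzov] add [adwqc] -> 4 lines: wpof dfuz adwqc zdjjw
Hunk 3: at line 1 remove [dfuz,adwqc] add [qjwvj,tuzry] -> 4 lines: wpof qjwvj tuzry zdjjw
Hunk 4: at line 2 remove [tuzry] add [qac,qhix] -> 5 lines: wpof qjwvj qac qhix zdjjw
Hunk 5: at line 1 remove [qjwvj,qac,qhix] add [paux,mbk] -> 4 lines: wpof paux mbk zdjjw
Hunk 6: at line 1 remove [paux,mbk] add [xyjsv] -> 3 lines: wpof xyjsv zdjjw
Hunk 7: at line 1 remove [xyjsv] add [cphs,duhh] -> 4 lines: wpof cphs duhh zdjjw
Final line 3: duhh

Answer: duhh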